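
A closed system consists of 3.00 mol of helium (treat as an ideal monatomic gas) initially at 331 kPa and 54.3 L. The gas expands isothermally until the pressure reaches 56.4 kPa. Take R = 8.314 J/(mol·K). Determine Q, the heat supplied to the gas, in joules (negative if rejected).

31800 J

T₁ = P₁V₁/(nR) = 331×54.3/(3.00×8.314) = 721 K.
Isothermal: T stays 721 K; PV = const ⇒ V₂ = 319 L, P₂ = 56.4 kPa.
ΔU = 0 (ideal gas, T constant).
W = nRT ln(V₂/V₁) = 3.00×8.314×721×ln(5.87) = 31800 J.
Q = ΔU + W = 31800 J.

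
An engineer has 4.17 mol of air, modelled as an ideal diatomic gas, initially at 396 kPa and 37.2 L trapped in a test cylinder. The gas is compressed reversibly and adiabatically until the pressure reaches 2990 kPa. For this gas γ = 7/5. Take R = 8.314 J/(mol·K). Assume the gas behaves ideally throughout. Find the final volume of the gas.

T₁ = P₁V₁/(nR) = 396×37.2/(4.17×8.314) = 425 K.
Adiabatic: T₂/T₁ = (P₂/P₁)^((γ−1)/γ) ⇒ T₂ = 425×(7.55)^0.286 = 757 K; V₂ = 8.78 L.

8.78 L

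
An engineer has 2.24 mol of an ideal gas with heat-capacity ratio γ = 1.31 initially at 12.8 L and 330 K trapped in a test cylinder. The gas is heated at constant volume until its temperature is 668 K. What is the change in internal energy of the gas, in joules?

P₁ = nRT₁/V₁ = 2.24×8.314×330/12.8 = 480 kPa.
Isochoric: V stays 12.8 L; P/T = const ⇒ T₂ = 668 K, P₂ = 972 kPa.
For an ideal gas ΔU = nCvΔT with Cv = R/(γ−1) = 26.8 J/(mol·K).
ΔU = 2.24×26.8×(668−330) = 20300 J.

20300 J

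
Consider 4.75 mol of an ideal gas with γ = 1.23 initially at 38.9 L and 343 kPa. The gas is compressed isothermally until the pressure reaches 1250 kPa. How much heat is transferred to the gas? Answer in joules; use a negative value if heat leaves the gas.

-17300 J

T₁ = P₁V₁/(nR) = 343×38.9/(4.75×8.314) = 338 K.
Isothermal: T stays 338 K; PV = const ⇒ V₂ = 10.7 L, P₂ = 1250 kPa.
ΔU = 0 (ideal gas, T constant).
W = nRT ln(V₂/V₁) = 4.75×8.314×338×ln(0.274) = -17300 J.
Q = ΔU + W = -17300 J.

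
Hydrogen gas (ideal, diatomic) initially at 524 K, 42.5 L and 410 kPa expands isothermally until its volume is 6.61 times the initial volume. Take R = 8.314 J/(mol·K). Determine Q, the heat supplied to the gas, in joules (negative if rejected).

32900 J

n = P₁V₁/(RT₁) = 410×42.5/(8.314×524) = 4.00 mol.
Isothermal: T stays 524 K; PV = const ⇒ V₂ = 281 L, P₂ = 62.0 kPa.
ΔU = 0 (ideal gas, T constant).
W = nRT ln(V₂/V₁) = 4.00×8.314×524×ln(6.61) = 32900 J.
Q = ΔU + W = 32900 J.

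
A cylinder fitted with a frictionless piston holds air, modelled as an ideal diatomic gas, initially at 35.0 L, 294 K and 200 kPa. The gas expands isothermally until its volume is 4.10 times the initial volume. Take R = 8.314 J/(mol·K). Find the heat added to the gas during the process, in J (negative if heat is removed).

9880 J

n = P₁V₁/(RT₁) = 200×35.0/(8.314×294) = 2.86 mol.
Isothermal: T stays 294 K; PV = const ⇒ V₂ = 144 L, P₂ = 48.8 kPa.
ΔU = 0 (ideal gas, T constant).
W = nRT ln(V₂/V₁) = 2.86×8.314×294×ln(4.10) = 9880 J.
Q = ΔU + W = 9880 J.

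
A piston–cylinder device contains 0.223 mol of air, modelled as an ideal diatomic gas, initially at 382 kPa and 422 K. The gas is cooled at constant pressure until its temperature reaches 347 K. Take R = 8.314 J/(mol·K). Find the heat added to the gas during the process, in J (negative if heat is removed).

-487 J

V₁ = nRT₁/P₁ = 0.223×8.314×422/382 = 2.05 L.
Isobaric: P stays 382 kPa; V/T = const ⇒ T₂ = 347 K, V₂ = 1.68 L.
W = PΔV = 382×(1.68−2.05) kPa·L = -139 J.
ΔU = nCvΔT = 0.223×20.8×(347−422) = -348 J.
Q = ΔU + W = nCpΔT = -487 J.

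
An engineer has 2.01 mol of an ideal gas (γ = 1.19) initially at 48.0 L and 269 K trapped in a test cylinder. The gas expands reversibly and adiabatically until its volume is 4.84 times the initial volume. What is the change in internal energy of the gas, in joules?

-6130 J

P₁ = nRT₁/V₁ = 2.01×8.314×269/48.0 = 93.7 kPa.
Adiabatic: TV^(γ−1) = const ⇒ T₂ = 269×(0.207)^0.190 = 199 K; PV^γ = const ⇒ P₂ = 14.3 kPa.
For an ideal gas ΔU = nCvΔT with Cv = R/(γ−1) = 43.8 J/(mol·K).
ΔU = 2.01×43.8×(199−269) = -6130 J.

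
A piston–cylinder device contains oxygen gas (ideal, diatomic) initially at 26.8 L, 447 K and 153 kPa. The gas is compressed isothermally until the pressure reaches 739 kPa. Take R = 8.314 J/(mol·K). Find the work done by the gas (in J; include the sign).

-6460 J

n = P₁V₁/(RT₁) = 153×26.8/(8.314×447) = 1.10 mol.
Isothermal: T stays 447 K; PV = const ⇒ V₂ = 5.55 L, P₂ = 739 kPa.
W = nRT ln(V₂/V₁) = 1.10×8.314×447×ln(0.207) = -6460 J.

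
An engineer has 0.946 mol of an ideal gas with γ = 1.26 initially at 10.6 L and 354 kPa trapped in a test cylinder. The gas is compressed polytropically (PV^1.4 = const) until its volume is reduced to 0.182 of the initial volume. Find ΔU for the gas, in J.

T₁ = P₁V₁/(nR) = 354×10.6/(0.946×8.314) = 477 K.
Polytropic n=1.4: T₂ = T₁(V₁/V₂)^(n−1) = 477×(5.49)^0.40 = 943 K; P₂ = P₁(V₁/V₂)^n = 3850 kPa.
For an ideal gas ΔU = nCvΔT with Cv = R/(γ−1) = 32.0 J/(mol·K).
ΔU = 0.946×32.0×(943−477) = 14100 J.

14100 J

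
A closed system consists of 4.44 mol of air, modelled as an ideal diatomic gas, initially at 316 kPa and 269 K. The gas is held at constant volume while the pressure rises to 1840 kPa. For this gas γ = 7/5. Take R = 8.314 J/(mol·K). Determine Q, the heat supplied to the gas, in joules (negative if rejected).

120000 J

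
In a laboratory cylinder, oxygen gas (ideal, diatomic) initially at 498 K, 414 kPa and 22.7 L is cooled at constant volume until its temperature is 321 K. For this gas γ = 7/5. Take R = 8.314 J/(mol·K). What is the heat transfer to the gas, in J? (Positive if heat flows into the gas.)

-8350 J

n = P₁V₁/(RT₁) = 414×22.7/(8.314×498) = 2.27 mol.
Isochoric: V stays 22.7 L; P/T = const ⇒ T₂ = 321 K, P₂ = 267 kPa.
W = 0 (no volume change).
ΔU = nCvΔT = 2.27×20.8×(321−498) = -8350 J.
Q = ΔU = -8350 J.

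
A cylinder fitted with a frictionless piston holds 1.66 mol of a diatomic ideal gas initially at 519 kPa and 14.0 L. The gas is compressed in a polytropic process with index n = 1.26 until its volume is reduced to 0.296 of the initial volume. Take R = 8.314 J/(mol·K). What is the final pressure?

T₁ = P₁V₁/(nR) = 519×14.0/(1.66×8.314) = 526 K.
Polytropic n=1.26: T₂ = T₁(V₁/V₂)^(n−1) = 526×(3.38)^0.26 = 723 K; P₂ = P₁(V₁/V₂)^n = 2410 kPa.

2410 kPa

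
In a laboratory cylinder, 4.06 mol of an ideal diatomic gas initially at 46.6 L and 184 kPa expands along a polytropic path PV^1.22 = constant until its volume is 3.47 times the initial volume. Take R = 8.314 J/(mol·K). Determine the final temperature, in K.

193 K

T₁ = P₁V₁/(nR) = 184×46.6/(4.06×8.314) = 254 K.
Polytropic n=1.22: T₂ = T₁(V₁/V₂)^(n−1) = 254×(0.288)^0.22 = 193 K; P₂ = P₁(V₁/V₂)^n = 40.3 kPa.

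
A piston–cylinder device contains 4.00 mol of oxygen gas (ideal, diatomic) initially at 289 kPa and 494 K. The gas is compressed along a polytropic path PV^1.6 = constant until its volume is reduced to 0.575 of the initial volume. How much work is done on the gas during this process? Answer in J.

V₁ = nRT₁/P₁ = 4.00×8.314×494/289 = 56.8 L.
Polytropic n=1.6: T₂ = T₁(V₁/V₂)^(n−1) = 494×(1.74)^0.60 = 689 K; P₂ = P₁(V₁/V₂)^n = 701 kPa.
W = (P₁V₁−P₂V₂)/(n−1) = (289×56.8−701×32.7)/0.60 = -10800 J.
Work done on the gas = −W_by = 10800 J.

10800 J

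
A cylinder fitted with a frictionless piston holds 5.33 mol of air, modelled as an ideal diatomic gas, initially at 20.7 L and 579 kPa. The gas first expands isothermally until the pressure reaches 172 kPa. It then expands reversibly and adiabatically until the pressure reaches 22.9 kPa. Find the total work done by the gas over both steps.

T₁ = P₁V₁/(nR) = 579×20.7/(5.33×8.314) = 270 K.
Step 1 — Isothermal: T stays 270 K; PV = const ⇒ V₂ = 69.7 L, P₂ = 172 kPa.
ΔU = 0 (ideal gas, T constant).
W = nRT ln(V₂/V₁) = 5.33×8.314×270×ln(3.37) = 14500 J.
Q = ΔU + W = 14500 J.
State after step 1: P = 172 kPa, V = 69.7 L, T = 270 K.
Step 2 — Adiabatic: T₂/T₁ = (P₂/P₁)^((γ−1)/γ) ⇒ T₂ = 270×(0.133)^0.286 = 152 K; V₂ = 294 L.
ΔU = nCvΔT = 5.33×20.8×(152−270) = -13100 J.
Q = 0 for an adiabatic process, so W = −ΔU = 13100 J.
Net over both steps: W = 27700 J, Q = 14500 J, ΔU = -13100 J.

27700 J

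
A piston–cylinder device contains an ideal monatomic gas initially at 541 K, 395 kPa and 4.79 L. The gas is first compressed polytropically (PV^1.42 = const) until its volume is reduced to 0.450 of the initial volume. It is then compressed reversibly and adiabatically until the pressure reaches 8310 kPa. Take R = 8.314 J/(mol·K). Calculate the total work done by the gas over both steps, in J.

n = P₁V₁/(RT₁) = 395×4.79/(8.314×541) = 0.421 mol.
Step 1 — Polytropic n=1.42: T₂ = T₁(V₁/V₂)^(n−1) = 541×(2.22)^0.42 = 757 K; P₂ = P₁(V₁/V₂)^n = 1230 kPa.
W = (P₁V₁−P₂V₂)/(n−1) = (395×4.79−1230×2.16)/0.42 = -1800 J.
ΔU = nCvΔT = 0.421×12.5×(757−541) = 1130 J.
Q = ΔU + W = -664 J.
State after step 1: P = 1230 kPa, V = 2.16 L, T = 757 K.
Step 2 — Adiabatic: T₂/T₁ = (P₂/P₁)^((γ−1)/γ) ⇒ T₂ = 757×(6.77)^0.400 = 1630 K; V₂ = 0.684 L.
ΔU = nCvΔT = 0.421×12.5×(1630−757) = 4560 J.
Q = 0 for an adiabatic process, so W = −ΔU = -4560 J.
Net over both steps: W = -6360 J, Q = -664 J, ΔU = 5690 J.

-6360 J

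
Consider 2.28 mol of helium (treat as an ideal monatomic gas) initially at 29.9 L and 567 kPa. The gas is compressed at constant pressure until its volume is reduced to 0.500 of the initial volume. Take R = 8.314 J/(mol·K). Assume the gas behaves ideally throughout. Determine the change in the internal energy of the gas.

T₁ = P₁V₁/(nR) = 567×29.9/(2.28×8.314) = 894 K.
Isobaric: P stays 567 kPa; V/T = const ⇒ T₂ = 447 K, V₂ = 14.9 L.
For an ideal gas ΔU = nCvΔT with Cv = (3/2)R = 12.5 J/(mol·K).
ΔU = 2.28×12.5×(447−894) = -12700 J.

-12700 J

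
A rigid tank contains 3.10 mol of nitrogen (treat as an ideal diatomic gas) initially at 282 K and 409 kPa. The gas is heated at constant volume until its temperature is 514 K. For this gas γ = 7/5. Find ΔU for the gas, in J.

V₁ = nRT₁/P₁ = 3.10×8.314×282/409 = 17.8 L.
Isochoric: V stays 17.8 L; P/T = const ⇒ T₂ = 514 K, P₂ = 745 kPa.
For an ideal gas ΔU = nCvΔT with Cv = (5/2)R = 20.8 J/(mol·K).
ΔU = 3.10×20.8×(514−282) = 14900 J.

14900 J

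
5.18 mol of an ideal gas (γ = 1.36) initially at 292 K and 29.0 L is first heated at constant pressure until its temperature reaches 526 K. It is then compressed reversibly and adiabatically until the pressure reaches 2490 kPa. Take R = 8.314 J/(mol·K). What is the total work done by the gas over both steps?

-26900 J

P₁ = nRT₁/V₁ = 5.18×8.314×292/29.0 = 434 kPa.
Step 1 — Isobaric: P stays 434 kPa; V/T = const ⇒ T₂ = 526 K, V₂ = 52.2 L.
W = PΔV = 434×(52.2−29.0) kPa·L = 10100 J.
ΔU = nCvΔT = 5.18×23.1×(526−292) = 28000 J.
Q = ΔU + W = nCpΔT = 38100 J.
State after step 1: P = 434 kPa, V = 52.2 L, T = 526 K.
Step 2 — Adiabatic: T₂/T₁ = (P₂/P₁)^((γ−1)/γ) ⇒ T₂ = 526×(5.74)^0.265 = 835 K; V₂ = 14.4 L.
ΔU = nCvΔT = 5.18×23.1×(835−526) = 37000 J.
Q = 0 for an adiabatic process, so W = −ΔU = -37000 J.
Net over both steps: W = -26900 J, Q = 38100 J, ΔU = 65000 J.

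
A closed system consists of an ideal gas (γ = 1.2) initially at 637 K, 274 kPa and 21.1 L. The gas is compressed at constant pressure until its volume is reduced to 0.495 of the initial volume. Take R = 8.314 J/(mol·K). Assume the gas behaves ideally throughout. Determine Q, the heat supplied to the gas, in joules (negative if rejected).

n = P₁V₁/(RT₁) = 274×21.1/(8.314×637) = 1.09 mol.
Isobaric: P stays 274 kPa; V/T = const ⇒ T₂ = 315 K, V₂ = 10.4 L.
W = PΔV = 274×(10.4−21.1) kPa·L = -2920 J.
ΔU = nCvΔT = 1.09×41.6×(315−637) = -14600 J.
Q = ΔU + W = nCpΔT = -17500 J.

-17500 J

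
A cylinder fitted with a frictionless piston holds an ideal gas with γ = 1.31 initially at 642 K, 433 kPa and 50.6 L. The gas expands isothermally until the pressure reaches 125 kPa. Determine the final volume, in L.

175 L

Isothermal: T stays 642 K; PV = const ⇒ V₂ = 175 L, P₂ = 125 kPa.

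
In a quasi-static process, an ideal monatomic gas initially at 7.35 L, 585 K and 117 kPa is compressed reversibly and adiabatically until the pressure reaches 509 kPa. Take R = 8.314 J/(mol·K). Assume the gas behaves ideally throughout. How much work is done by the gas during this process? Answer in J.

n = P₁V₁/(RT₁) = 117×7.35/(8.314×585) = 0.177 mol.
Adiabatic: T₂/T₁ = (P₂/P₁)^((γ−1)/γ) ⇒ T₂ = 585×(4.35)^0.400 = 1050 K; V₂ = 3.04 L.
ΔU = nCvΔT = 0.177×12.5×(1050−585) = 1030 J.
Q = 0 for an adiabatic process, so W = −ΔU = -1030 J.

-1030 J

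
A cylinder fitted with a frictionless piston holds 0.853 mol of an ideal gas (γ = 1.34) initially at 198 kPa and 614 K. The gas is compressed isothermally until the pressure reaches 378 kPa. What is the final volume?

11.5 L

V₁ = nRT₁/P₁ = 0.853×8.314×614/198 = 22.0 L.
Isothermal: T stays 614 K; PV = const ⇒ V₂ = 11.5 L, P₂ = 378 kPa.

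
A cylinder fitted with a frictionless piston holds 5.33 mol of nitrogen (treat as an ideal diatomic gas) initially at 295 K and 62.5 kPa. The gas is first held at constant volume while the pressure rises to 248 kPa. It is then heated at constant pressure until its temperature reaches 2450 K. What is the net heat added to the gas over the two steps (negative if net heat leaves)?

295000 J

V₁ = nRT₁/P₁ = 5.33×8.314×295/62.5 = 209 L.
Step 1 — Isochoric: V stays 209 L; P/T = const ⇒ T₂ = 1170 K, P₂ = 248 kPa.
W = 0 (no volume change).
ΔU = nCvΔT = 5.33×20.8×(1170−295) = 97000 J.
Q = ΔU = 97000 J.
State after step 1: P = 248 kPa, V = 209 L, T = 1170 K.
Step 2 — Isobaric: P stays 248 kPa; V/T = const ⇒ T₂ = 2450 K, V₂ = 438 L.
W = PΔV = 248×(438−209) kPa·L = 56700 J.
ΔU = nCvΔT = 5.33×20.8×(2450−1170) = 142000 J.
Q = ΔU + W = nCpΔT = 198000 J.
Net over both steps: W = 56700 J, Q = 295000 J, ΔU = 239000 J.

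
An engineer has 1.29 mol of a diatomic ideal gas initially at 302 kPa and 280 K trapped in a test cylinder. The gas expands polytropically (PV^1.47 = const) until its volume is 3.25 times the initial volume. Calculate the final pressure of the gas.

53.4 kPa

V₁ = nRT₁/P₁ = 1.29×8.314×280/302 = 9.94 L.
Polytropic n=1.47: T₂ = T₁(V₁/V₂)^(n−1) = 280×(0.308)^0.47 = 161 K; P₂ = P₁(V₁/V₂)^n = 53.4 kPa.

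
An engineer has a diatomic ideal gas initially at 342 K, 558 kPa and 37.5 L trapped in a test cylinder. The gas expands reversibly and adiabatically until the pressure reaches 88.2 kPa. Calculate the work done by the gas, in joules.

21400 J

n = P₁V₁/(RT₁) = 558×37.5/(8.314×342) = 7.36 mol.
Adiabatic: T₂/T₁ = (P₂/P₁)^((γ−1)/γ) ⇒ T₂ = 342×(0.158)^0.286 = 202 K; V₂ = 140 L.
ΔU = nCvΔT = 7.36×20.8×(202−342) = -21400 J.
Q = 0 for an adiabatic process, so W = −ΔU = 21400 J.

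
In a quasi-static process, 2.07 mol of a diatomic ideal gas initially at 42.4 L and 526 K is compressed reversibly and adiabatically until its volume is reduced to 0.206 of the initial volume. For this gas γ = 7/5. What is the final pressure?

P₁ = nRT₁/V₁ = 2.07×8.314×526/42.4 = 214 kPa.
Adiabatic: TV^(γ−1) = const ⇒ T₂ = 526×(4.85)^0.400 = 990 K; PV^γ = const ⇒ P₂ = 1950 kPa.

1950 kPa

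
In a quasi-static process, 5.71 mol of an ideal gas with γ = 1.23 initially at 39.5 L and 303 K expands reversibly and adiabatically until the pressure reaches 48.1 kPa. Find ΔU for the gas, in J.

P₁ = nRT₁/V₁ = 5.71×8.314×303/39.5 = 364 kPa.
Adiabatic: T₂/T₁ = (P₂/P₁)^((γ−1)/γ) ⇒ T₂ = 303×(0.132)^0.187 = 208 K; V₂ = 205 L.
For an ideal gas ΔU = nCvΔT with Cv = R/(γ−1) = 36.1 J/(mol·K).
ΔU = 5.71×36.1×(208−303) = -19700 J.

-19700 J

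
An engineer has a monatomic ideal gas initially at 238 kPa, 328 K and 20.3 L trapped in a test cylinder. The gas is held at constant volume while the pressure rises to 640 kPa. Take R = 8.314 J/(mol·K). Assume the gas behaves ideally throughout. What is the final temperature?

Isochoric: V stays 20.3 L; P/T = const ⇒ T₂ = 882 K, P₂ = 640 kPa.

882 K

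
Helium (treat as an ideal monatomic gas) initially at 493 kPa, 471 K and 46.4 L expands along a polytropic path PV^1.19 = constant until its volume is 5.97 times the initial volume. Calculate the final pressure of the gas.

Polytropic n=1.19: T₂ = T₁(V₁/V₂)^(n−1) = 471×(0.168)^0.19 = 335 K; P₂ = P₁(V₁/V₂)^n = 58.8 kPa.

58.8 kPa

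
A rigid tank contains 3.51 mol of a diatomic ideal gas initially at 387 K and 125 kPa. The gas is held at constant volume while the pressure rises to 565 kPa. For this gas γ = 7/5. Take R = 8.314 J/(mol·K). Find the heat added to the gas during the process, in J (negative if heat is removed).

99400 J

V₁ = nRT₁/P₁ = 3.51×8.314×387/125 = 90.3 L.
Isochoric: V stays 90.3 L; P/T = const ⇒ T₂ = 1750 K, P₂ = 565 kPa.
W = 0 (no volume change).
ΔU = nCvΔT = 3.51×20.8×(1750−387) = 99400 J.
Q = ΔU = 99400 J.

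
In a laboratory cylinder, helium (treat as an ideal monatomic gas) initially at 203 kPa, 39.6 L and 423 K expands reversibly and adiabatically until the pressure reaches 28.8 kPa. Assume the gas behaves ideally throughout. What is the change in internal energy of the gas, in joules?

n = P₁V₁/(RT₁) = 203×39.6/(8.314×423) = 2.29 mol.
Adiabatic: T₂/T₁ = (P₂/P₁)^((γ−1)/γ) ⇒ T₂ = 423×(0.142)^0.400 = 194 K; V₂ = 128 L.
For an ideal gas ΔU = nCvΔT with Cv = (3/2)R = 12.5 J/(mol·K).
ΔU = 2.29×12.5×(194−423) = -6540 J.

-6540 J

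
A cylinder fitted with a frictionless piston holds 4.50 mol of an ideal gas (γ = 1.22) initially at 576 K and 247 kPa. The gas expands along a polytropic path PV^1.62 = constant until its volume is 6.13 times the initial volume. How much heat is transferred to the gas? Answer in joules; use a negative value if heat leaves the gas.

V₁ = nRT₁/P₁ = 4.50×8.314×576/247 = 87.2 L.
Polytropic n=1.62: T₂ = T₁(V₁/V₂)^(n−1) = 576×(0.163)^0.62 = 187 K; P₂ = P₁(V₁/V₂)^n = 13.1 kPa.
W = (P₁V₁−P₂V₂)/(n−1) = (247×87.2−13.1×535)/0.62 = 23500 J.
ΔU = nCvΔT = 4.50×37.8×(187−576) = -66100 J.
Q = ΔU + W = -42700 J.

-42700 J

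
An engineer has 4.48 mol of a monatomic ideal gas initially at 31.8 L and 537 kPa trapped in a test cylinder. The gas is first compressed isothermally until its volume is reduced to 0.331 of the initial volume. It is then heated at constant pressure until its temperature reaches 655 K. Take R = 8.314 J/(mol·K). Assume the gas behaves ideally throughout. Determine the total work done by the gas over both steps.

-11600 J

T₁ = P₁V₁/(nR) = 537×31.8/(4.48×8.314) = 458 K.
Step 1 — Isothermal: T stays 458 K; PV = const ⇒ V₂ = 10.5 L, P₂ = 1620 kPa.
ΔU = 0 (ideal gas, T constant).
W = nRT ln(V₂/V₁) = 4.48×8.314×458×ln(0.331) = -18900 J.
Q = ΔU + W = -18900 J.
State after step 1: P = 1620 kPa, V = 10.5 L, T = 458 K.
Step 2 — Isobaric: P stays 1620 kPa; V/T = const ⇒ T₂ = 655 K, V₂ = 15.0 L.
W = PΔV = 1620×(15.0−10.5) kPa·L = 7320 J.
ΔU = nCvΔT = 4.48×12.5×(655−458) = 11000 J.
Q = ΔU + W = nCpΔT = 18300 J.
Net over both steps: W = -11600 J, Q = -581 J, ΔU = 11000 J.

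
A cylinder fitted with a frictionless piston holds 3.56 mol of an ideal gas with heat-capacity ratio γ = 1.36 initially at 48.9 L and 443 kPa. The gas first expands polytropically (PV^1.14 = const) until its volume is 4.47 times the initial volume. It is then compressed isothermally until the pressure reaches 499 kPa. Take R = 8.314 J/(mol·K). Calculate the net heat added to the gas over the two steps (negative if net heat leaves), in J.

T₁ = P₁V₁/(nR) = 443×48.9/(3.56×8.314) = 732 K.
Step 1 — Polytropic n=1.14: T₂ = T₁(V₁/V₂)^(n−1) = 732×(0.224)^0.14 = 593 K; P₂ = P₁(V₁/V₂)^n = 80.4 kPa.
W = (P₁V₁−P₂V₂)/(n−1) = (443×48.9−80.4×219)/0.14 = 29300 J.
ΔU = nCvΔT = 3.56×23.1×(593−732) = -11400 J.
Q = ΔU + W = 17900 J.
State after step 1: P = 80.4 kPa, V = 219 L, T = 593 K.
Step 2 — Isothermal: T stays 593 K; PV = const ⇒ V₂ = 35.2 L, P₂ = 499 kPa.
ΔU = 0 (ideal gas, T constant).
W = nRT ln(V₂/V₁) = 3.56×8.314×593×ln(0.161) = -32100 J.
Q = ΔU + W = -32100 J.
Net over both steps: W = -2810 J, Q = -14200 J, ΔU = -11400 J.

-14200 J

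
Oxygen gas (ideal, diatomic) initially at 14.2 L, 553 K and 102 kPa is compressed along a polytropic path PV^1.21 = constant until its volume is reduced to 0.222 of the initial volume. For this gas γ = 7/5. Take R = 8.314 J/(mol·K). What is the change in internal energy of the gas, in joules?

1350 J

n = P₁V₁/(RT₁) = 102×14.2/(8.314×553) = 0.315 mol.
Polytropic n=1.21: T₂ = T₁(V₁/V₂)^(n−1) = 553×(4.50)^0.21 = 759 K; P₂ = P₁(V₁/V₂)^n = 630 kPa.
For an ideal gas ΔU = nCvΔT with Cv = (5/2)R = 20.8 J/(mol·K).
ΔU = 0.315×20.8×(759−553) = 1350 J.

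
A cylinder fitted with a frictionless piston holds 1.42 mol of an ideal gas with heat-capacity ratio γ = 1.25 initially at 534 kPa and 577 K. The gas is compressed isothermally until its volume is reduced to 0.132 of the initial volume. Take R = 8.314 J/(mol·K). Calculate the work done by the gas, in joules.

V₁ = nRT₁/P₁ = 1.42×8.314×577/534 = 12.8 L.
Isothermal: T stays 577 K; PV = const ⇒ V₂ = 1.68 L, P₂ = 4050 kPa.
W = nRT ln(V₂/V₁) = 1.42×8.314×577×ln(0.132) = -13800 J.

-13800 J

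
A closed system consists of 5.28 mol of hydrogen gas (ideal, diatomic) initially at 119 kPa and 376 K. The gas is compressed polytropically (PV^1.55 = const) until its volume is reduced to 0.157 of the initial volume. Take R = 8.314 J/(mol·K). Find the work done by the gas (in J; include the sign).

V₁ = nRT₁/P₁ = 5.28×8.314×376/119 = 139 L.
Polytropic n=1.55: T₂ = T₁(V₁/V₂)^(n−1) = 376×(6.37)^0.55 = 1040 K; P₂ = P₁(V₁/V₂)^n = 2100 kPa.
W = (P₁V₁−P₂V₂)/(n−1) = (119×139−2100×21.8)/0.55 = -53100 J.

-53100 J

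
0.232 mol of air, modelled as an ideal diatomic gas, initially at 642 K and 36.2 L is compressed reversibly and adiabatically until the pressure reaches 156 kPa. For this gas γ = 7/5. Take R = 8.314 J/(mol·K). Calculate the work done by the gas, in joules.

-1680 J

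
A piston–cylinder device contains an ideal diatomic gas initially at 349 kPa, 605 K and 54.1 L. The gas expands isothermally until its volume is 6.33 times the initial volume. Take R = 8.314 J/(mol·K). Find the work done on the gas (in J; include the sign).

-34800 J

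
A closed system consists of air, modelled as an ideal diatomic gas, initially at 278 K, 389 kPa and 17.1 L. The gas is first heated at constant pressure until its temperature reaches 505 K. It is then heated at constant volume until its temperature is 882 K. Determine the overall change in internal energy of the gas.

36100 J

n = P₁V₁/(RT₁) = 389×17.1/(8.314×278) = 2.88 mol.
Step 1 — Isobaric: P stays 389 kPa; V/T = const ⇒ T₂ = 505 K, V₂ = 31.1 L.
W = PΔV = 389×(31.1−17.1) kPa·L = 5430 J.
ΔU = nCvΔT = 2.88×20.8×(505−278) = 13600 J.
Q = ΔU + W = nCpΔT = 19000 J.
State after step 1: P = 389 kPa, V = 31.1 L, T = 505 K.
Step 2 — Isochoric: V stays 31.1 L; P/T = const ⇒ T₂ = 882 K, P₂ = 679 kPa.
W = 0 (no volume change).
ΔU = nCvΔT = 2.88×20.8×(882−505) = 22600 J.
Q = ΔU = 22600 J.
Net over both steps: W = 5430 J, Q = 41600 J, ΔU = 36100 J.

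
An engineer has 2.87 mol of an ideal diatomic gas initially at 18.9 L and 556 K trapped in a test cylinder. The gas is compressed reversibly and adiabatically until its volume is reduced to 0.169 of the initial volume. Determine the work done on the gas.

P₁ = nRT₁/V₁ = 2.87×8.314×556/18.9 = 702 kPa.
Adiabatic: TV^(γ−1) = const ⇒ T₂ = 556×(5.92)^0.400 = 1130 K; PV^γ = const ⇒ P₂ = 8460 kPa.
ΔU = nCvΔT = 2.87×20.8×(1130−556) = 34400 J.
Q = 0 for an adiabatic process, so W = −ΔU = -34400 J.
Work done on the gas = −W_by = 34400 J.

34400 J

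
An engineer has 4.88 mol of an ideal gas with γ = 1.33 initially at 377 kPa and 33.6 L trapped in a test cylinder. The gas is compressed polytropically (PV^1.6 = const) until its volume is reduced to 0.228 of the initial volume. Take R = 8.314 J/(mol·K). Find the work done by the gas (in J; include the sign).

-30100 J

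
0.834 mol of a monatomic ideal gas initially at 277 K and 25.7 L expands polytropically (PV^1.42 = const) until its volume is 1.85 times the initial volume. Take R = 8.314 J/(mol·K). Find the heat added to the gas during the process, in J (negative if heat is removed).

385 J

P₁ = nRT₁/V₁ = 0.834×8.314×277/25.7 = 74.7 kPa.
Polytropic n=1.42: T₂ = T₁(V₁/V₂)^(n−1) = 277×(0.541)^0.42 = 214 K; P₂ = P₁(V₁/V₂)^n = 31.2 kPa.
W = (P₁V₁−P₂V₂)/(n−1) = (74.7×25.7−31.2×47.5)/0.42 = 1040 J.
ΔU = nCvΔT = 0.834×12.5×(214−277) = -656 J.
Q = ΔU + W = 385 J.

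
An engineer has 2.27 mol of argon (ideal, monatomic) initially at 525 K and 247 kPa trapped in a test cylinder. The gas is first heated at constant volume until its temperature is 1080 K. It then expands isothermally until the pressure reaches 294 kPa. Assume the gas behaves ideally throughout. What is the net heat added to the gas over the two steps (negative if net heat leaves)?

26900 J

V₁ = nRT₁/P₁ = 2.27×8.314×525/247 = 40.1 L.
Step 1 — Isochoric: V stays 40.1 L; P/T = const ⇒ T₂ = 1080 K, P₂ = 508 kPa.
W = 0 (no volume change).
ΔU = nCvΔT = 2.27×12.5×(1080−525) = 15700 J.
Q = ΔU = 15700 J.
State after step 1: P = 508 kPa, V = 40.1 L, T = 1080 K.
Step 2 — Isothermal: T stays 1080 K; PV = const ⇒ V₂ = 69.3 L, P₂ = 294 kPa.
ΔU = 0 (ideal gas, T constant).
W = nRT ln(V₂/V₁) = 2.27×8.314×1080×ln(1.73) = 11200 J.
Q = ΔU + W = 11200 J.
Net over both steps: W = 11200 J, Q = 26900 J, ΔU = 15700 J.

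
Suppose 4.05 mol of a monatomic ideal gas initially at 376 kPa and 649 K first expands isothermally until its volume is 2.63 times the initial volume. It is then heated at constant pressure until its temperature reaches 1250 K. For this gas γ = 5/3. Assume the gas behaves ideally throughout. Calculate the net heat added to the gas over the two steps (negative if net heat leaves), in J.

V₁ = nRT₁/P₁ = 4.05×8.314×649/376 = 58.1 L.
Step 1 — Isothermal: T stays 649 K; PV = const ⇒ V₂ = 153 L, P₂ = 143 kPa.
ΔU = 0 (ideal gas, T constant).
W = nRT ln(V₂/V₁) = 4.05×8.314×649×ln(2.63) = 21100 J.
Q = ΔU + W = 21100 J.
State after step 1: P = 143 kPa, V = 153 L, T = 649 K.
Step 2 — Isobaric: P stays 143 kPa; V/T = const ⇒ T₂ = 1250 K, V₂ = 294 L.
W = PΔV = 143×(294−153) kPa·L = 20200 J.
ΔU = nCvΔT = 4.05×12.5×(1250−649) = 30400 J.
Q = ΔU + W = nCpΔT = 50600 J.
Net over both steps: W = 41400 J, Q = 71700 J, ΔU = 30400 J.

71700 J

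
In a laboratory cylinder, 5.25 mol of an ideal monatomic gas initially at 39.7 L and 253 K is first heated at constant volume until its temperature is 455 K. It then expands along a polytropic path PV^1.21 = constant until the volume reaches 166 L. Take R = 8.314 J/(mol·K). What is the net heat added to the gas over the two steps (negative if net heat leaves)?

P₁ = nRT₁/V₁ = 5.25×8.314×253/39.7 = 278 kPa.
Step 1 — Isochoric: V stays 39.7 L; P/T = const ⇒ T₂ = 455 K, P₂ = 500 kPa.
W = 0 (no volume change).
ΔU = nCvΔT = 5.25×12.5×(455−253) = 13200 J.
Q = ΔU = 13200 J.
State after step 1: P = 500 kPa, V = 39.7 L, T = 455 K.
Step 2 — Polytropic n=1.21: T₂ = T₁(V₁/V₂)^(n−1) = 455×(0.239)^0.21 = 337 K; P₂ = P₁(V₁/V₂)^n = 88.6 kPa.
W = (P₁V₁−P₂V₂)/(n−1) = (500×39.7−88.6×166)/0.21 = 24500 J.
ΔU = nCvΔT = 5.25×12.5×(337−455) = -7730 J.
Q = ΔU + W = 16800 J.
Net over both steps: W = 24500 J, Q = 30000 J, ΔU = 5490 J.

30000 J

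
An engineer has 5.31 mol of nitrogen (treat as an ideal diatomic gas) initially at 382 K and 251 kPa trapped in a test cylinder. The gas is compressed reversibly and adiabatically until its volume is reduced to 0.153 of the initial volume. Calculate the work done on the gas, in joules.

47200 J

V₁ = nRT₁/P₁ = 5.31×8.314×382/251 = 67.2 L.
Adiabatic: TV^(γ−1) = const ⇒ T₂ = 382×(6.54)^0.400 = 809 K; PV^γ = const ⇒ P₂ = 3480 kPa.
ΔU = nCvΔT = 5.31×20.8×(809−382) = 47200 J.
Q = 0 for an adiabatic process, so W = −ΔU = -47200 J.
Work done on the gas = −W_by = 47200 J.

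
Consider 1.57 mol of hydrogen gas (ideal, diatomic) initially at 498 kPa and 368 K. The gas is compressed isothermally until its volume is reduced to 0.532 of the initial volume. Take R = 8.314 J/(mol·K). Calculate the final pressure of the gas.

V₁ = nRT₁/P₁ = 1.57×8.314×368/498 = 9.65 L.
Isothermal: T stays 368 K; PV = const ⇒ V₂ = 5.13 L, P₂ = 936 kPa.

936 kPa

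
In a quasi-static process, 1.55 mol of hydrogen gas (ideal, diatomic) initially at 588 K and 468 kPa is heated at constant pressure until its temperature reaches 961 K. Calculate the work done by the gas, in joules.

V₁ = nRT₁/P₁ = 1.55×8.314×588/468 = 16.2 L.
Isobaric: P stays 468 kPa; V/T = const ⇒ T₂ = 961 K, V₂ = 26.5 L.
W = PΔV = 468×(26.5−16.2) kPa·L = 4810 J.

4810 J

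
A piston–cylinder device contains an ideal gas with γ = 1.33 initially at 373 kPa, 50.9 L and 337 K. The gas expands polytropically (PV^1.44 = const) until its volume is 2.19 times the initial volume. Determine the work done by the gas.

12600 J

n = P₁V₁/(RT₁) = 373×50.9/(8.314×337) = 6.78 mol.
Polytropic n=1.44: T₂ = T₁(V₁/V₂)^(n−1) = 337×(0.457)^0.44 = 239 K; P₂ = P₁(V₁/V₂)^n = 121 kPa.
W = (P₁V₁−P₂V₂)/(n−1) = (373×50.9−121×111)/0.44 = 12600 J.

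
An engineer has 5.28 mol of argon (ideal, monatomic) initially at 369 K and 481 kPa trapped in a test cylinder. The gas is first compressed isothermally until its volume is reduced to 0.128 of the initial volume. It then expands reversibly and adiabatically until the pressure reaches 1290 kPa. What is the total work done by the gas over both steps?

-24800 J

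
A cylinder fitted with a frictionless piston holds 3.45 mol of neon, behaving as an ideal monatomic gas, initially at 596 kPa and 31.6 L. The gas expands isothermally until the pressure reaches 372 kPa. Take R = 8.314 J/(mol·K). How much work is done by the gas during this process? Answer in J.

T₁ = P₁V₁/(nR) = 596×31.6/(3.45×8.314) = 657 K.
Isothermal: T stays 657 K; PV = const ⇒ V₂ = 50.6 L, P₂ = 372 kPa.
W = nRT ln(V₂/V₁) = 3.45×8.314×657×ln(1.60) = 8880 J.

8880 J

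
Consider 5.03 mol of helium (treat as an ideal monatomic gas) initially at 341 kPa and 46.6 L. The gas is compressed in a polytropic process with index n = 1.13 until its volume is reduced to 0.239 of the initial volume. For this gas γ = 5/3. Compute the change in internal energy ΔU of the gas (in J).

4870 J

T₁ = P₁V₁/(nR) = 341×46.6/(5.03×8.314) = 380 K.
Polytropic n=1.13: T₂ = T₁(V₁/V₂)^(n−1) = 380×(4.18)^0.13 = 458 K; P₂ = P₁(V₁/V₂)^n = 1720 kPa.
For an ideal gas ΔU = nCvΔT with Cv = (3/2)R = 12.5 J/(mol·K).
ΔU = 5.03×12.5×(458−380) = 4870 J.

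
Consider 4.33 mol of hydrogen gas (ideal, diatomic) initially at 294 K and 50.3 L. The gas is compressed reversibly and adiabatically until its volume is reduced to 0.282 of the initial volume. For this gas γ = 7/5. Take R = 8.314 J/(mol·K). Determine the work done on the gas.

P₁ = nRT₁/V₁ = 4.33×8.314×294/50.3 = 210 kPa.
Adiabatic: TV^(γ−1) = const ⇒ T₂ = 294×(3.55)^0.400 = 488 K; PV^γ = const ⇒ P₂ = 1240 kPa.
ΔU = nCvΔT = 4.33×20.8×(488−294) = 17400 J.
Q = 0 for an adiabatic process, so W = −ΔU = -17400 J.
Work done on the gas = −W_by = 17400 J.

17400 J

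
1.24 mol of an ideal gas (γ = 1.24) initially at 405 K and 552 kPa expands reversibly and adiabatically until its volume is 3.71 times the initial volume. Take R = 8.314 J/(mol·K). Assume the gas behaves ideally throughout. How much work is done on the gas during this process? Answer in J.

V₁ = nRT₁/P₁ = 1.24×8.314×405/552 = 7.56 L.
Adiabatic: TV^(γ−1) = const ⇒ T₂ = 405×(0.270)^0.240 = 296 K; PV^γ = const ⇒ P₂ = 109 kPa.
ΔU = nCvΔT = 1.24×34.6×(296−405) = -4700 J.
Q = 0 for an adiabatic process, so W = −ΔU = 4700 J.
Work done on the gas = −W_by = -4700 J.

-4700 J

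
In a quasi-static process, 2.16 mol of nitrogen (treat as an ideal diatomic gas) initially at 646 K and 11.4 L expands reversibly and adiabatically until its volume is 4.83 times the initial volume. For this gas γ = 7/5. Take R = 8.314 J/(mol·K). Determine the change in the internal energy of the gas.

P₁ = nRT₁/V₁ = 2.16×8.314×646/11.4 = 1020 kPa.
Adiabatic: TV^(γ−1) = const ⇒ T₂ = 646×(0.207)^0.400 = 344 K; PV^γ = const ⇒ P₂ = 112 kPa.
For an ideal gas ΔU = nCvΔT with Cv = (5/2)R = 20.8 J/(mol·K).
ΔU = 2.16×20.8×(344−646) = -13600 J.

-13600 J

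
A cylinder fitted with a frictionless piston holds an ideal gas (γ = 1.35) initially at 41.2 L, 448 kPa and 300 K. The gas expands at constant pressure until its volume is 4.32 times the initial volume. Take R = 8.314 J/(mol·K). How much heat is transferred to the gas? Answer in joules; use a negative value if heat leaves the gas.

236000 J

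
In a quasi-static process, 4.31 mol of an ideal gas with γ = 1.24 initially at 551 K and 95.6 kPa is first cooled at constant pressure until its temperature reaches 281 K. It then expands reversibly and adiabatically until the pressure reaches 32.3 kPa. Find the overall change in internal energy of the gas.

-48300 J

V₁ = nRT₁/P₁ = 4.31×8.314×551/95.6 = 207 L.
Step 1 — Isobaric: P stays 95.6 kPa; V/T = const ⇒ T₂ = 281 K, V₂ = 105 L.
W = PΔV = 95.6×(105−207) kPa·L = -9680 J.
ΔU = nCvΔT = 4.31×34.6×(281−551) = -40300 J.
Q = ΔU + W = nCpΔT = -50000 J.
State after step 1: P = 95.6 kPa, V = 105 L, T = 281 K.
Step 2 — Adiabatic: T₂/T₁ = (P₂/P₁)^((γ−1)/γ) ⇒ T₂ = 281×(0.338)^0.194 = 228 K; V₂ = 253 L.
ΔU = nCvΔT = 4.31×34.6×(228−281) = -7950 J.
Q = 0 for an adiabatic process, so W = −ΔU = 7950 J.
Net over both steps: W = -1730 J, Q = -50000 J, ΔU = -48300 J.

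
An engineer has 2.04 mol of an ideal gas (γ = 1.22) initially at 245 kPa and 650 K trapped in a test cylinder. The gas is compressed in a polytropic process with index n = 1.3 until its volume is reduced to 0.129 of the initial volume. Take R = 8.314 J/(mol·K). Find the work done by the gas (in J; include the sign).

-31200 J

V₁ = nRT₁/P₁ = 2.04×8.314×650/245 = 45.0 L.
Polytropic n=1.3: T₂ = T₁(V₁/V₂)^(n−1) = 650×(7.75)^0.30 = 1200 K; P₂ = P₁(V₁/V₂)^n = 3510 kPa.
W = (P₁V₁−P₂V₂)/(n−1) = (245×45.0−3510×5.80)/0.30 = -31200 J.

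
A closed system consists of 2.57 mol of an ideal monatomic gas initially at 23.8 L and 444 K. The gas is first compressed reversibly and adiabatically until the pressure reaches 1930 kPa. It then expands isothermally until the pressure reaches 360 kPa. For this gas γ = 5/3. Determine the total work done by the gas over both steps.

17400 J

P₁ = nRT₁/V₁ = 2.57×8.314×444/23.8 = 399 kPa.
Step 1 — Adiabatic: T₂/T₁ = (P₂/P₁)^((γ−1)/γ) ⇒ T₂ = 444×(4.84)^0.400 = 834 K; V₂ = 9.24 L.
ΔU = nCvΔT = 2.57×12.5×(834−444) = 12500 J.
Q = 0 for an adiabatic process, so W = −ΔU = -12500 J.
State after step 1: P = 1930 kPa, V = 9.24 L, T = 834 K.
Step 2 — Isothermal: T stays 834 K; PV = const ⇒ V₂ = 49.5 L, P₂ = 360 kPa.
ΔU = 0 (ideal gas, T constant).
W = nRT ln(V₂/V₁) = 2.57×8.314×834×ln(5.36) = 29900 J.
Q = ΔU + W = 29900 J.
Net over both steps: W = 17400 J, Q = 29900 J, ΔU = 12500 J.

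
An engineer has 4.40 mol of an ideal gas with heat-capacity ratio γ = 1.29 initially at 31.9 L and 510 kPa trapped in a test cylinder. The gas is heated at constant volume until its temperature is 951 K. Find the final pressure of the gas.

T₁ = P₁V₁/(nR) = 510×31.9/(4.40×8.314) = 445 K.
Isochoric: V stays 31.9 L; P/T = const ⇒ T₂ = 951 K, P₂ = 1090 kPa.

1090 kPa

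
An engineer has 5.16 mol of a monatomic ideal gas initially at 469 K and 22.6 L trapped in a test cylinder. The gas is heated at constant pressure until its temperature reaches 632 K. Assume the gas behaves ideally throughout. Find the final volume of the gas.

P₁ = nRT₁/V₁ = 5.16×8.314×469/22.6 = 890 kPa.
Isobaric: P stays 890 kPa; V/T = const ⇒ T₂ = 632 K, V₂ = 30.5 L.

30.5 L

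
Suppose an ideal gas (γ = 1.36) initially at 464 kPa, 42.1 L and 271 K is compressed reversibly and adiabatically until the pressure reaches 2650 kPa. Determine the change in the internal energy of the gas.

31800 J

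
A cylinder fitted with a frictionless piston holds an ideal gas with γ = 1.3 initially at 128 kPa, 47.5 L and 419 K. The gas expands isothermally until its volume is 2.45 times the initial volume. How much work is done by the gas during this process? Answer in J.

n = P₁V₁/(RT₁) = 128×47.5/(8.314×419) = 1.75 mol.
Isothermal: T stays 419 K; PV = const ⇒ V₂ = 116 L, P₂ = 52.2 kPa.
W = nRT ln(V₂/V₁) = 1.75×8.314×419×ln(2.45) = 5450 J.

5450 J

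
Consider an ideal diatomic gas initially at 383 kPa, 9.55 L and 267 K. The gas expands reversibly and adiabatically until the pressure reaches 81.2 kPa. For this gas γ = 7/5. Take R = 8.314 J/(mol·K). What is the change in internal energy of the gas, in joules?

n = P₁V₁/(RT₁) = 383×9.55/(8.314×267) = 1.65 mol.
Adiabatic: T₂/T₁ = (P₂/P₁)^((γ−1)/γ) ⇒ T₂ = 267×(0.212)^0.286 = 171 K; V₂ = 28.9 L.
For an ideal gas ΔU = nCvΔT with Cv = (5/2)R = 20.8 J/(mol·K).
ΔU = 1.65×20.8×(171−267) = -3270 J.

-3270 J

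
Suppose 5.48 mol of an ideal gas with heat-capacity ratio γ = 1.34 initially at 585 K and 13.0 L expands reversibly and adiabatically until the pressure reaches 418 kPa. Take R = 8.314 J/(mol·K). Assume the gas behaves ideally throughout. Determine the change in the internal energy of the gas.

-26000 J

P₁ = nRT₁/V₁ = 5.48×8.314×585/13.0 = 2050 kPa.
Adiabatic: T₂/T₁ = (P₂/P₁)^((γ−1)/γ) ⇒ T₂ = 585×(0.204)^0.254 = 391 K; V₂ = 42.6 L.
For an ideal gas ΔU = nCvΔT with Cv = R/(γ−1) = 24.5 J/(mol·K).
ΔU = 5.48×24.5×(391−585) = -26000 J.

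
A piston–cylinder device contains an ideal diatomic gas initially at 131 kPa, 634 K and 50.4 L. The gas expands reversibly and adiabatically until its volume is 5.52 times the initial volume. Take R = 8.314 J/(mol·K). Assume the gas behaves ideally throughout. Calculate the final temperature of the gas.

320 K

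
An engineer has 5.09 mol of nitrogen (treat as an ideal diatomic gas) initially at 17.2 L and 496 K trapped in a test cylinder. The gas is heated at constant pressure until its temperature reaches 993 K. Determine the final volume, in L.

P₁ = nRT₁/V₁ = 5.09×8.314×496/17.2 = 1220 kPa.
Isobaric: P stays 1220 kPa; V/T = const ⇒ T₂ = 993 K, V₂ = 34.4 L.

34.4 L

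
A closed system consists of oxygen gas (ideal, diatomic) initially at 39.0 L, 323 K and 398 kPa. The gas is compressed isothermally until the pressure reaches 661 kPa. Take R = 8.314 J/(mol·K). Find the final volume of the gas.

23.5 L

Isothermal: T stays 323 K; PV = const ⇒ V₂ = 23.5 L, P₂ = 661 kPa.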